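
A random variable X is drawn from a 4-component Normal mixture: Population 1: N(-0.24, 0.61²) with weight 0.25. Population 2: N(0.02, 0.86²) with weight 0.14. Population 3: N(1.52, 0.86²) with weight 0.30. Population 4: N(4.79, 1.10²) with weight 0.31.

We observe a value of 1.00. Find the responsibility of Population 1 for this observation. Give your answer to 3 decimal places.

Apply Bayes' rule: the posterior for each component is proportional to its prior times its likelihood at x.
Evaluate each component's likelihood at the observed value:
  L_1 = 0.0828475
  L_2 = 0.242347
  L_3 = 0.386386
  L_4 = 0.000958801
Weight by the priors:
  P(Z=1)·L_1 = 0.25 × 0.0828475 = 0.0207119
  P(Z=2)·L_2 = 0.14 × 0.242347 = 0.0339286
  P(Z=3)·L_3 = 0.30 × 0.386386 = 0.115916
  P(Z=4)·L_4 = 0.31 × 0.000958801 = 0.000297228
Evidence: 0.0207119 + 0.0339286 + 0.115916 + 0.000297228 = 0.170854
Responsibility of Population 1: 0.0207119 / 0.170854 ≈ 0.121

0.121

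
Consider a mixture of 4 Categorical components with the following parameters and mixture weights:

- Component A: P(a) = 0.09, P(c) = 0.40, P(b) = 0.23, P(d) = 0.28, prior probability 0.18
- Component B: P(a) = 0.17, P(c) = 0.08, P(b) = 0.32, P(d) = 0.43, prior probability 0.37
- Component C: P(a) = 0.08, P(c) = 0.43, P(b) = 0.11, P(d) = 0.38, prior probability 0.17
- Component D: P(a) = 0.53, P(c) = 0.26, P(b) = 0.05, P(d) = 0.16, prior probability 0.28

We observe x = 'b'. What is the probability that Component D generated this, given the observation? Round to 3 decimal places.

By Bayes' theorem, P(k | x) = π_k f_k(x) / Σ_j π_j f_j(x).
Categorical probabilities:
  p_A = 0.23
  p_B = 0.32
  p_C = 0.11
  p_D = 0.05
Prior × likelihood for each component:
  π_A·p_A = 0.18 × 0.23 = 0.0414
  π_B·p_B = 0.37 × 0.32 = 0.1184
  π_C·p_C = 0.17 × 0.11 = 0.0187
  π_D·p_D = 0.28 × 0.05 = 0.014
Evidence: 0.0414 + 0.1184 + 0.0187 + 0.014 = 0.1925
P(Component D | 'b') = 0.014 / 0.1925 ≈ 0.073

0.073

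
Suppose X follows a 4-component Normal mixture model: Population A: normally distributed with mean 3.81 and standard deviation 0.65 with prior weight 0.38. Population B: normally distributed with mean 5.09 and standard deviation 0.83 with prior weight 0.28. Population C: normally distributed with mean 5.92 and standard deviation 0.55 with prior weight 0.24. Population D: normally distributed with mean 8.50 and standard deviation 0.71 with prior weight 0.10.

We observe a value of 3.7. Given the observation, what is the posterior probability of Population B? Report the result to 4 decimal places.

0.1259

The responsibility of component k is π_k f_k(x) divided by Σ_j π_j f_j(x).
Component likelihoods at x = 3.7:
  f_A = (1/(0.65·√(2π)))·exp(−(3.7−3.81)²/(2·0.65²)) = 0.613757·exp(-0.01432) = 0.605031
  f_B = (1/(0.83·√(2π)))·exp(−(3.7−5.09)²/(2·0.83²)) = 0.480653·exp(-1.40231) = 0.118254
  f_C = (1/(0.55·√(2π)))·exp(−(3.7−5.92)²/(2·0.55²)) = 0.725350·exp(-8.14612) = 0.000210249
  f_D = (1/(0.71·√(2π)))·exp(−(3.7−8.50)²/(2·0.71²)) = 0.561891·exp(-22.85261) = 6.68175e-11
Multiply by the mixture weights:
  π_A·f_A = 0.38 × 0.605031 = 0.229912
  π_B·f_B = 0.28 × 0.118254 = 0.0331112
  π_C·f_C = 0.24 × 0.000210249 = 5.04598e-05
  π_D·f_D = 0.10 × 6.68175e-11 = 6.68175e-12
Marginal: 0.229912 + 0.0331112 + 5.04598e-05 + 6.68175e-12 = 0.263074
Responsibility of Population B: 0.0331112 / 0.263074 ≈ 0.1259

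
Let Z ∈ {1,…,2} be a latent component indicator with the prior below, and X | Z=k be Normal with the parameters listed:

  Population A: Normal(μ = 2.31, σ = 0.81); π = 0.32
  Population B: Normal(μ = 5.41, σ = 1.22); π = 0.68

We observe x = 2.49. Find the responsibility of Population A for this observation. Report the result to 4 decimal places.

0.9238

P(component k | x) = w_k·f_k(x) / marginal(x), where marginal(x) = Σ_j w_j·f_j(x).
Evaluate each component's likelihood at the observed value:
  f_A = (1/(0.81·√(2π)))·exp(−(2.49−2.31)²/(2·0.81²)) = 0.492521·exp(-0.02469) = 0.480509
  f_B = (1/(1.22·√(2π)))·exp(−(2.49−5.41)²/(2·1.22²)) = 0.327002·exp(-2.86428) = 0.0186469
Prior × likelihood for each component:
  w_A·f_A = 0.32 × 0.480509 = 0.153763
  w_B·f_B = 0.68 × 0.0186469 = 0.0126799
Denominator: 0.153763 + 0.0126799 = 0.166443
Responsibility of Population A: 0.153763 / 0.166443 ≈ 0.9238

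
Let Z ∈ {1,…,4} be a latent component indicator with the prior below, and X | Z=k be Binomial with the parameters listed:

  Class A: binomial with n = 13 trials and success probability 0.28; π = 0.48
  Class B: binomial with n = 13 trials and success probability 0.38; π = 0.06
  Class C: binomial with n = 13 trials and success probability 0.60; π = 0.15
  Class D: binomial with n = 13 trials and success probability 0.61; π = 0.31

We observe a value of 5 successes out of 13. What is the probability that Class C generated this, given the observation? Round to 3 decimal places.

0.083

The responsibility of component k is π_k f_k(x) divided by Σ_j π_j f_j(x).
Binomial probabilities:
  f_A = C(13,5)·0.28^5·0.72^8 = 1287·0.00172104·0.0722204 = 0.159966
  f_B = C(13,5)·0.38^5·0.62^8 = 1287·0.00792352·0.021834 = 0.222654
  f_C = C(13,5)·0.60^5·0.40^8 = 1287·0.07776·0.00065536 = 0.0655865
  f_D = C(13,5)·0.61^5·0.39^8 = 1287·0.0844596·0.000535201 = 0.0581761
Unnormalised posteriors:
  π_A·f_A = 0.48 × 0.159966 = 0.0767839
  π_B·f_B = 0.06 × 0.222654 = 0.0133592
  π_C·f_C = 0.15 × 0.0655865 = 0.00983798
  π_D·f_D = 0.31 × 0.0581761 = 0.0180346
Evidence: 0.0767839 + 0.0133592 + 0.00983798 + 0.0180346 = 0.118016
So the posterior for Class C is 0.00983798 / 0.118016 ≈ 0.083.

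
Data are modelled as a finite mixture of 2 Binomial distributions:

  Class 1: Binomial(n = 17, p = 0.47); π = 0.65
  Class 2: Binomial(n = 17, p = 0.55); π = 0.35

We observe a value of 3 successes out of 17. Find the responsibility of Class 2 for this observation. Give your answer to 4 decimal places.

Apply Bayes' rule: the posterior for each component is proportional to its prior times its likelihood at x.
Binomial probabilities:
  p_1 = C(17,3)·0.47^3·0.53^14 = 680·0.103823·0.000137995 = 0.00974237
  p_2 = C(17,3)·0.55^3·0.45^14 = 680·0.166375·1.39629e-05 = 0.00157969
Unnormalised posteriors:
  π_1·p_1 = 0.65 × 0.00974237 = 0.00633254
  π_2·p_2 = 0.35 × 0.00157969 = 0.000552892
Normaliser: 0.00633254 + 0.000552892 = 0.00688543
So the posterior for Class 2 is 0.000552892 / 0.00688543 ≈ 0.0803.

0.0803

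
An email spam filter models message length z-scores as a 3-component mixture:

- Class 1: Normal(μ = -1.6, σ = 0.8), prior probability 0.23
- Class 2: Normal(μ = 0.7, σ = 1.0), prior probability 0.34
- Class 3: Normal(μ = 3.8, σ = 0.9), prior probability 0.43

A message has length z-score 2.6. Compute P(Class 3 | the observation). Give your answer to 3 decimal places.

0.778

The responsibility of component k is w_k f_k(x) divided by Σ_j w_j f_j(x).
Component likelihoods at x = 2.6:
  p_1 = 5.16059e-07
  p_2 = 0.0656158
  p_3 = 0.182233
Unnormalised posteriors:
  w_1·p_1 = 0.23 × 5.16059e-07 = 1.18694e-07
  w_2·p_2 = 0.34 × 0.0656158 = 0.0223094
  w_3·p_3 = 0.43 × 0.182233 = 0.0783604
Denominator: 1.18694e-07 + 0.0223094 + 0.0783604 = 0.10067
Responsibility of Class 3: 0.0783604 / 0.10067 ≈ 0.778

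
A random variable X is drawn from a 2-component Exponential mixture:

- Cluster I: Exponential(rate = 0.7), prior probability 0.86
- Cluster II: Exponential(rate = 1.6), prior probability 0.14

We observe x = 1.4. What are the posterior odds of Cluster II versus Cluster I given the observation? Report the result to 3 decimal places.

Posterior odds = (π_i f_i(x)) / (π_j f_j(x)); the normalising sum cancels.
Component likelihoods at x = 1.4:
  f_I = 0.7·e^(−0.7·1.4) = 0.7·e^(−0.9800) = 0.262718
  f_II = 1.6·e^(−1.6·1.4) = 1.6·e^(−2.2400) = 0.170334
Odds = (0.14/0.86) × (0.170334/0.262718) = 0.162791 × 0.648352 ≈ 0.106

0.106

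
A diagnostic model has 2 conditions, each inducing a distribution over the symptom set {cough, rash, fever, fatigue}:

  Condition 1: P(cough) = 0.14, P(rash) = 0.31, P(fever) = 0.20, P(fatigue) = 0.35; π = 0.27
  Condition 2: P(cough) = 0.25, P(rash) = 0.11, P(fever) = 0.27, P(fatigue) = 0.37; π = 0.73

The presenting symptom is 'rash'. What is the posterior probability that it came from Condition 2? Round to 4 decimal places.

0.4896

The responsibility of component k is P(Z=k) f_k(x) divided by Σ_j P(Z=j) f_j(x).
Component likelihoods at x = 'rash':
  L_1 = P(rash | comp) = 0.31
  L_2 = P(rash | comp) = 0.11
Multiply by the mixture weights:
  P(Z=1)·L_1 = 0.27 × 0.31 = 0.0837
  P(Z=2)·L_2 = 0.73 × 0.11 = 0.0803
Sum: 0.0837 + 0.0803 = 0.164
P(Condition 2 | x) = 0.0803 / 0.164 ≈ 0.4896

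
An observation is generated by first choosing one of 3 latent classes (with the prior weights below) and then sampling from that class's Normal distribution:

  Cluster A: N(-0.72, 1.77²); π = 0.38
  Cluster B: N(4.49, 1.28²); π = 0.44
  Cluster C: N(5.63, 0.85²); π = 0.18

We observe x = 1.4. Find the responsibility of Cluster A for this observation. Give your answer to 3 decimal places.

P(component k | x) = P(Z=k)·f_k(x) / marginal(x), where marginal(x) = Σ_j P(Z=j)·f_j(x).
Normal densities:
  p_A = 0.110007
  p_B = 0.0169134
  p_C = 1.9669e-06
Weight by the priors:
  P(Z=A)·p_A = 0.38 × 0.110007 = 0.0418028
  P(Z=B)·p_B = 0.44 × 0.0169134 = 0.00744191
  P(Z=C)·p_C = 0.18 × 1.9669e-06 = 3.54043e-07
Marginal: 0.0418028 + 0.00744191 + 3.54043e-07 = 0.049245
P(Cluster A | 1.4) = 0.0418028 / 0.049245 ≈ 0.849

0.849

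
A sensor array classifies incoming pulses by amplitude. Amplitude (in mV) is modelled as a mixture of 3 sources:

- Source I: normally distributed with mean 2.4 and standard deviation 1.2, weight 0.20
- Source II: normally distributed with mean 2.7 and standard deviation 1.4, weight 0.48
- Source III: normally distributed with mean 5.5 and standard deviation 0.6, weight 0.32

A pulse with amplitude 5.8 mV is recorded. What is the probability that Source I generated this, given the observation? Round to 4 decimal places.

The responsibility of component k is w_k f_k(x) divided by Σ_j w_j f_j(x).
Component likelihoods at x = 5.8 mV:
  L_I = (1/(1.2·√(2π)))·exp(−(5.8−2.4)²/(2·1.2²)) = 0.332452·exp(-4.01389) = 0.00600508
  L_II = (1/(1.4·√(2π)))·exp(−(5.8−2.7)²/(2·1.4²)) = 0.284959·exp(-2.45153) = 0.0245525
  L_III = (1/(0.6·√(2π)))·exp(−(5.8−5.5)²/(2·0.6²)) = 0.664904·exp(-0.12500) = 0.586776
Multiply by the mixture weights:
  w_I·L_I = 0.20 × 0.00600508 = 0.00120102
  w_II·L_II = 0.48 × 0.0245525 = 0.0117852
  w_III·L_III = 0.32 × 0.586776 = 0.187768
Denominator: 0.00120102 + 0.0117852 + 0.187768 = 0.200754
So the posterior for Source I is 0.00120102 / 0.200754 ≈ 0.0060.

0.0060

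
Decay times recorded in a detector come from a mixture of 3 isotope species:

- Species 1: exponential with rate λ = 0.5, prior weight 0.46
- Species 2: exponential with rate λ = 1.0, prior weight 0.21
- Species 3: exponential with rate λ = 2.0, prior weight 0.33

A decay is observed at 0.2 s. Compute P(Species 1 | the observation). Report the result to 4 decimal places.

P(component k | x) = w_k·f_k(x) / marginal(x), where marginal(x) = Σ_j w_j·f_j(x).
Component likelihoods at x = 0.2 s:
  f_1 = 0.5·e^(−0.5·0.2) = 0.5·e^(−0.1000) = 0.452419
  f_2 = 1.0·e^(−1.0·0.2) = 1.0·e^(−0.2000) = 0.818731
  f_3 = 2.0·e^(−2.0·0.2) = 2.0·e^(−0.4000) = 1.34064
Prior × likelihood for each component:
  w_1·f_1 = 0.46 × 0.452419 = 0.208113
  w_2·f_2 = 0.21 × 0.818731 = 0.171933
  w_3·f_3 = 0.33 × 1.34064 = 0.442411
Evidence: 0.208113 + 0.171933 + 0.442411 = 0.822457
P(Species 1 | x) = 0.208113 / 0.822457 ≈ 0.2530

0.2530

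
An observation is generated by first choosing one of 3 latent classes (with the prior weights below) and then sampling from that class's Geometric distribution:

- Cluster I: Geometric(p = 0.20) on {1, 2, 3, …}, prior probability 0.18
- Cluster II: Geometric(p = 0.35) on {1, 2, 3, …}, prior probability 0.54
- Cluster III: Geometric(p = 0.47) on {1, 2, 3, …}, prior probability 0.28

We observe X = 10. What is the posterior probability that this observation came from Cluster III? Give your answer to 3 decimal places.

0.047

Apply Bayes' rule: the posterior for each component is proportional to its prior times its likelihood at x.
Component likelihoods at x = 10:
  L_I = 0.0268435
  L_II = 0.00724917
  L_III = 0.00155089
Prior × likelihood for each component:
  P(Z=I)·L_I = 0.18 × 0.0268435 = 0.00483184
  P(Z=II)·L_II = 0.54 × 0.00724917 = 0.00391455
  P(Z=III)·L_III = 0.28 × 0.00155089 = 0.000434249
Denominator: 0.00483184 + 0.00391455 + 0.000434249 = 0.00918064
P(Cluster III | data) = 0.000434249 / 0.00918064 ≈ 0.047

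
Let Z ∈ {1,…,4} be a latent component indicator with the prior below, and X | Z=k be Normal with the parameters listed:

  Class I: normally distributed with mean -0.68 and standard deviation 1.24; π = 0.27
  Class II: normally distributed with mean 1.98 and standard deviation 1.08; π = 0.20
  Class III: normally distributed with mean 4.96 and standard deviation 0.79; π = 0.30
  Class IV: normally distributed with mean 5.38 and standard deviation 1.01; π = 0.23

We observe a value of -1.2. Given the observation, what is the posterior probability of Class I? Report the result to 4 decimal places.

The responsibility of component k is π_k f_k(x) divided by Σ_j π_j f_j(x).
Normal densities:
  f_I = (1/(1.24·√(2π)))·exp(−(-1.2−-0.68)²/(2·1.24²)) = 0.321728·exp(-0.08793) = 0.294646
  f_II = (1/(1.08·√(2π)))·exp(−(-1.2−1.98)²/(2·1.08²)) = 0.369391·exp(-4.33488) = 0.00484031
  f_III = (1/(0.79·√(2π)))·exp(−(-1.2−4.96)²/(2·0.79²)) = 0.504990·exp(-30.40026) = 3.16679e-14
  f_IV = (1/(1.01·√(2π)))·exp(−(-1.2−5.38)²/(2·1.01²)) = 0.394992·exp(-21.22164) = 2.39964e-10
Multiply by the mixture weights:
  π_I·f_I = 0.27 × 0.294646 = 0.0795545
  π_II·f_II = 0.20 × 0.00484031 = 0.000968062
  π_III·f_III = 0.30 × 3.16679e-14 = 9.50037e-15
  π_IV·f_IV = 0.23 × 2.39964e-10 = 5.51916e-11
Normaliser: 0.0795545 + 0.000968062 + 9.50037e-15 + 5.51916e-11 = 0.0805226
Responsibility of Class I: 0.0795545 / 0.0805226 ≈ 0.9880

0.9880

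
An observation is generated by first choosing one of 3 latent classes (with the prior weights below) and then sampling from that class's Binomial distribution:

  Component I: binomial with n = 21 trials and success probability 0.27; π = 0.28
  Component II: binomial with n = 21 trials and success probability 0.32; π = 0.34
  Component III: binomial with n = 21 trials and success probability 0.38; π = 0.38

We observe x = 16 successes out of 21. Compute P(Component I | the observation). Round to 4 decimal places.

0.0064

The responsibility of component k is P(Z=k) f_k(x) divided by Σ_j P(Z=j) f_j(x).
Binomial probabilities:
  L_I = C(21,16)·0.27^16·0.73^5 = 20349·7.97664e-10·0.207307 = 3.36494e-06
  L_II = C(21,16)·0.32^16·0.68^5 = 20349·1.20893e-08·0.145393 = 3.57674e-05
  L_III = C(21,16)·0.38^16·0.62^5 = 20349·1.89033e-07·0.0916133 = 0.000352403
Unnormalised posteriors:
  P(Z=I)·L_I = 0.28 × 3.36494e-06 = 9.42184e-07
  P(Z=II)·L_II = 0.34 × 3.57674e-05 = 1.21609e-05
  P(Z=III)·L_III = 0.38 × 0.000352403 = 0.000133913
Sum: 9.42184e-07 + 1.21609e-05 + 0.000133913 = 0.000147016
Responsibility of Component I: 9.42184e-07 / 0.000147016 ≈ 0.0064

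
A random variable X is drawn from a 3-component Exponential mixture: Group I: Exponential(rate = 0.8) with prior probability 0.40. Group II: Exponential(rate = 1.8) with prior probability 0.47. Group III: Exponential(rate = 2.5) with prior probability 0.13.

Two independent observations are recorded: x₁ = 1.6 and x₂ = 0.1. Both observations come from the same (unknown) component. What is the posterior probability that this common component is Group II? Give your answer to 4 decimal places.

0.4802

Apply Bayes' rule: the posterior for each component is proportional to its prior times its likelihood at x.
Since both observations come from the same component, the likelihood for component k is f_k(x₁)·f_k(x₂).
  f_I = [0.22243] × [0.738493] = 0.164263
  f_II = [0.101043] × [1.50349] = 0.151916
  f_III = [0.0457891] × [1.947] = 0.0891515
Weight by the priors:
  π_I·f_I = 0.40 × 0.164263 = 0.0657052
  π_II·f_II = 0.47 × 0.151916 = 0.0714006
  π_III·f_III = 0.13 × 0.0891515 = 0.0115897
Evidence: 0.0657052 + 0.0714006 + 0.0115897 = 0.148695
P(Group II | x₁, x₂) ≈ 0.4802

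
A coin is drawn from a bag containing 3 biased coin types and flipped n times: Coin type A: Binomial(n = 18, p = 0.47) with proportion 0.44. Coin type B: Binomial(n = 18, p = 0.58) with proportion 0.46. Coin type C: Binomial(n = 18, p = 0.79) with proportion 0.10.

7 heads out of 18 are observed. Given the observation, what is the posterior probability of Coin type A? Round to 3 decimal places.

Apply Bayes' rule: the posterior for each component is proportional to its prior times its likelihood at x.
Binomial probabilities:
  p_A = 0.149443
  p_B = 0.0504072
  p_C = 0.00021407
Multiply by the mixture weights:
  w_A·p_A = 0.44 × 0.149443 = 0.0657547
  w_B·p_B = 0.46 × 0.0504072 = 0.0231873
  w_C·p_C = 0.10 × 0.00021407 = 2.1407e-05
Marginal: 0.0657547 + 0.0231873 + 2.1407e-05 = 0.0889635
So the posterior for Coin type A is 0.0657547 / 0.0889635 ≈ 0.739.

0.739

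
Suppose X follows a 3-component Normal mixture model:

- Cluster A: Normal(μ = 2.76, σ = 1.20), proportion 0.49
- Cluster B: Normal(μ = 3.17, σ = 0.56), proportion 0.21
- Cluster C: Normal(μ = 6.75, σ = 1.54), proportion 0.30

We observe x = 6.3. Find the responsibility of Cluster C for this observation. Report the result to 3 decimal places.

0.973

Posterior ∝ prior × likelihood, so P(k | x) ∝ π_k f_k(x); normalise over all components.
Normal densities:
  L_A = 0.00428553
  L_B = 1.17224e-07
  L_C = 0.248226
Multiply by the mixture weights:
  π_A·L_A = 0.49 × 0.00428553 = 0.00209991
  π_B·L_B = 0.21 × 1.17224e-07 = 2.46171e-08
  π_C·L_C = 0.30 × 0.248226 = 0.0744679
Marginal: 0.00209991 + 2.46171e-08 + 0.0744679 = 0.0765679
So the posterior for Cluster C is 0.0744679 / 0.0765679 ≈ 0.973.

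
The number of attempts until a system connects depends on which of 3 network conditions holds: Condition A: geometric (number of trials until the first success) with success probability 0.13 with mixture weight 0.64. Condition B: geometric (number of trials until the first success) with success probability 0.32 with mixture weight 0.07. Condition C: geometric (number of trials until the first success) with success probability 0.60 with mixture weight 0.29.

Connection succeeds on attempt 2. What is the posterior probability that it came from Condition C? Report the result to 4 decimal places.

The responsibility of component k is P(Z=k) f_k(x) divided by Σ_j P(Z=j) f_j(x).
Evaluate each component's likelihood at the observed value:
  f_A = 0.1131
  f_B = 0.2176
  f_C = 0.24
Weight by the priors:
  P(Z=A)·f_A = 0.64 × 0.1131 = 0.072384
  P(Z=B)·f_B = 0.07 × 0.2176 = 0.015232
  P(Z=C)·f_C = 0.29 × 0.24 = 0.0696
Evidence: 0.072384 + 0.015232 + 0.0696 = 0.157216
So the posterior for Condition C is 0.0696 / 0.157216 ≈ 0.4427.

0.4427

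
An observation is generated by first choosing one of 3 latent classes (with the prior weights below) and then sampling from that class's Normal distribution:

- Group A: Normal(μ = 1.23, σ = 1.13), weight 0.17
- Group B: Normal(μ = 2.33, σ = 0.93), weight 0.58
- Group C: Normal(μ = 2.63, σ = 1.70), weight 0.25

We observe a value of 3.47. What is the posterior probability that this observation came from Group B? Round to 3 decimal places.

0.660

By Bayes' theorem, P(k | x) = π_k f_k(x) / Σ_j π_j f_j(x).
Component likelihoods at x = 3.47:
  f_A = 0.0494935
  f_B = 0.202368
  f_C = 0.207704
Unnormalised posteriors:
  π_A·f_A = 0.17 × 0.0494935 = 0.00841389
  π_B·f_B = 0.58 × 0.202368 = 0.117373
  π_C·f_C = 0.25 × 0.207704 = 0.0519259
Evidence: 0.00841389 + 0.117373 + 0.0519259 = 0.177713
So the posterior for Group B is 0.117373 / 0.177713 ≈ 0.660.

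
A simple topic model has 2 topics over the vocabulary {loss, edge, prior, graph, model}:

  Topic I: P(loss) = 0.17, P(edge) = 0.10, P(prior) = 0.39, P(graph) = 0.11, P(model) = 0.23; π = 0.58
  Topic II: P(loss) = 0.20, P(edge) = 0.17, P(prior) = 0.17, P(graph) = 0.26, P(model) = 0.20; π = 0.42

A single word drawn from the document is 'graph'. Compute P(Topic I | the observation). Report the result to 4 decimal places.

0.3688

Apply Bayes' rule: the posterior for each component is proportional to its prior times its likelihood at x.
Evaluate each component's likelihood at the observed value:
  p_I = P(graph | comp) = 0.11
  p_II = P(graph | comp) = 0.26
Prior × likelihood for each component:
  π_I·p_I = 0.58 × 0.11 = 0.0638
  π_II·p_II = 0.42 × 0.26 = 0.1092
Denominator: 0.0638 + 0.1092 = 0.173
P(Topic I | data) ≈ 0.3688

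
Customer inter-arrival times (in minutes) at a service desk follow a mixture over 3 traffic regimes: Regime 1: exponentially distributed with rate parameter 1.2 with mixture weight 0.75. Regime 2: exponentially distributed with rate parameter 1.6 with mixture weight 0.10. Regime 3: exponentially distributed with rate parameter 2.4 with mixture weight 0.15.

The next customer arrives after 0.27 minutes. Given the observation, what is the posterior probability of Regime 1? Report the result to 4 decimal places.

0.6902

P(component k | x) = π_k·f_k(x) / marginal(x), where marginal(x) = Σ_j π_j·f_j(x).
Evaluate each component's likelihood at the observed value:
  p_1 = 0.8679
  p_2 = 1.03874
  p_3 = 1.25542
Unnormalised posteriors:
  π_1·p_1 = 0.75 × 0.8679 = 0.650925
  π_2·p_2 = 0.10 × 1.03874 = 0.103874
  π_3·p_3 = 0.15 × 1.25542 = 0.188313
Normaliser: 0.650925 + 0.103874 + 0.188313 = 0.943111
P(Regime 1 | x) ≈ 0.6902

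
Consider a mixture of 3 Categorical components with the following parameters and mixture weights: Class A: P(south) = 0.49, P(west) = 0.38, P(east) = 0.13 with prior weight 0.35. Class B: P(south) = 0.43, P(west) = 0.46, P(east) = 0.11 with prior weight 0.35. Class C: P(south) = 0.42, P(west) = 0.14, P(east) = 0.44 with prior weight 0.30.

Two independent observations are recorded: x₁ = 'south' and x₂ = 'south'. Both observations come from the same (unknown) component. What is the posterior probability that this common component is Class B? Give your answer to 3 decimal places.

0.321

Posterior ∝ prior × likelihood, so P(k | x) ∝ π_k f_k(x); normalise over all components.
Since both observations come from the same component, the likelihood for component k is f_k(x₁)·f_k(x₂).
  p_A = [0.49] × [0.49] = 0.2401
  p_B = [0.43] × [0.43] = 0.1849
  p_C = [0.42] × [0.42] = 0.1764
Prior × likelihood for each component:
  π_A·p_A = 0.35 × 0.2401 = 0.084035
  π_B·p_B = 0.35 × 0.1849 = 0.064715
  π_C·p_C = 0.30 × 0.1764 = 0.05292
Marginal: 0.084035 + 0.064715 + 0.05292 = 0.20167
P(Class B | x) ≈ 0.321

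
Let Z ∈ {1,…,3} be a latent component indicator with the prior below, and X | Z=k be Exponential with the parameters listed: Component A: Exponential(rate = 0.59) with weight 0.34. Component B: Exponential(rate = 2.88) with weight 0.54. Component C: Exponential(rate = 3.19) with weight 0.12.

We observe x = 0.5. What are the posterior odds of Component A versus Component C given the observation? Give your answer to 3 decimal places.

1.923

The posterior odds equal the prior odds times the likelihood ratio: (π_i/π_j)·(f_i(x)/f_j(x)).
Component likelihoods at x = 0.5:
  p_A = 0.439274
  p_B = 0.682352
  p_C = 0.647278
Posterior odds = (π_A·p_A) / (π_C·p_C) = (0.34·0.439274) / (0.12·0.647278) = 0.149353 / 0.0776734 ≈ 1.923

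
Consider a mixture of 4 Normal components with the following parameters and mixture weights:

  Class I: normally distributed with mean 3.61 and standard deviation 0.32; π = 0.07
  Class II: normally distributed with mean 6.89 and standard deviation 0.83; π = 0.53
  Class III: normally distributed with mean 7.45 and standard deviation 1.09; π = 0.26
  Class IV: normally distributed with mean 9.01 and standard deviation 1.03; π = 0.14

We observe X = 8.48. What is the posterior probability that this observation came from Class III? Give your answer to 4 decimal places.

0.4085

By Bayes' theorem, P(k | x) = w_k f_k(x) / Σ_j w_j f_j(x).
Normal densities:
  p_I = (1/(0.32·√(2π)))·exp(−(8.48−3.61)²/(2·0.32²)) = 1.246695·exp(-115.80518) = 6.34178e-51
  p_II = (1/(0.83·√(2π)))·exp(−(8.48−6.89)²/(2·0.83²)) = 0.480653·exp(-1.83488) = 0.0767278
  p_III = (1/(1.09·√(2π)))·exp(−(8.48−7.45)²/(2·1.09²)) = 0.366002·exp(-0.44647) = 0.234199
  p_IV = (1/(1.03·√(2π)))·exp(−(8.48−9.01)²/(2·1.03²)) = 0.387323·exp(-0.13239) = 0.339295
Prior × likelihood for each component:
  w_I·p_I = 0.07 × 6.34178e-51 = 4.43925e-52
  w_II·p_II = 0.53 × 0.0767278 = 0.0406658
  w_III·p_III = 0.26 × 0.234199 = 0.0608917
  w_IV·p_IV = 0.14 × 0.339295 = 0.0475013
Evidence: 4.43925e-52 + 0.0406658 + 0.0608917 + 0.0475013 = 0.149059
P(Class III | 8.48) ≈ 0.4085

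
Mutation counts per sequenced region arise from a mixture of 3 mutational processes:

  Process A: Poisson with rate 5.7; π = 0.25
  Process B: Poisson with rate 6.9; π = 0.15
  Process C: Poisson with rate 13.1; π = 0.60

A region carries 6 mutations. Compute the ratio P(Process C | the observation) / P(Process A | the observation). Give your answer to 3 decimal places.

0.216

Only the two components matter; the odds are (π_i f_i(x)) / (π_j f_j(x)).
Poisson probabilities:
  f_A = e^(−5.7)·5.7^6/6! = 0.159382
  f_B = e^(−6.9)·6.9^6/6! = 0.151053
  f_C = e^(−13.1)·13.1^6/6! = 0.0143561
Posterior odds = (π_C·f_C) / (π_A·f_A) = (0.60·0.0143561) / (0.25·0.159382) = 0.00861368 / 0.0398454 ≈ 0.216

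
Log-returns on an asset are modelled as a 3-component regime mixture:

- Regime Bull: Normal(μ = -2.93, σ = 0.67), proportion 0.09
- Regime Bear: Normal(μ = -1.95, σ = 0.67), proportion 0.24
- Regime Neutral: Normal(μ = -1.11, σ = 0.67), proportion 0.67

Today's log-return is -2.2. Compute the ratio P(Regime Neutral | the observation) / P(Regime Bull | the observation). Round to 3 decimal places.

3.588

Only the two components matter; the odds are (P(Z=i) f_i(x)) / (P(Z=j) f_j(x)).
Component likelihoods at x = -2.2:
  p_Bull = 0.328893
  p_Bear = 0.555395
  p_Neutral = 0.158531
0.106216 / 0.0296004 ≈ 3.588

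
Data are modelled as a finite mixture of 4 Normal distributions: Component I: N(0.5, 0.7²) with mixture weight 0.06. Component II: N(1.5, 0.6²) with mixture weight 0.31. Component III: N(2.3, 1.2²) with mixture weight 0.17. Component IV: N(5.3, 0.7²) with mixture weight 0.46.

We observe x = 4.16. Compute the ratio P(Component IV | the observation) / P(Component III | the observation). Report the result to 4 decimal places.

4.0941

Only the two components matter; the odds are (π_i f_i(x)) / (π_j f_j(x)).
Component likelihoods at x = 4.16:
  L_I = (1/(0.7·√(2π)))·exp(−(4.16−0.5)²/(2·0.7²)) = 0.569918·exp(-13.66898) = 6.59857e-07
  L_II = (1/(0.6·√(2π)))·exp(−(4.16−1.5)²/(2·0.6²)) = 0.664904·exp(-9.82722) = 3.58798e-05
  L_III = (1/(1.2·√(2π)))·exp(−(4.16−2.3)²/(2·1.2²)) = 0.332452·exp(-1.20125) = 0.100008
  L_IV = (1/(0.7·√(2π)))·exp(−(4.16−5.3)²/(2·0.7²)) = 0.569918·exp(-1.32612) = 0.151316
Posterior odds = (π_IV·L_IV) / (π_III·L_III) = (0.46·0.151316) / (0.17·0.100008) = 0.0696053 / 0.0170013 ≈ 4.0941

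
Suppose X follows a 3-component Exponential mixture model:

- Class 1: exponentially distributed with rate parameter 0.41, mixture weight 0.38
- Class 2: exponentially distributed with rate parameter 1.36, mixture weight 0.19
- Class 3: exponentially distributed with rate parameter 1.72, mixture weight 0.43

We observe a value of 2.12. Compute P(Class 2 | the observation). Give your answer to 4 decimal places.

0.1459

Posterior ∝ prior × likelihood, so P(k | x) ∝ w_k f_k(x); normalise over all components.
Evaluate each component's likelihood at the observed value:
  p_1 = 0.41·e^(−0.41·2.12) = 0.41·e^(−0.8692) = 0.171908
  p_2 = 1.36·e^(−1.36·2.12) = 1.36·e^(−2.8832) = 0.0760994
  p_3 = 1.72·e^(−1.72·2.12) = 1.72·e^(−3.6464) = 0.044866
Unnormalised posteriors:
  w_1·p_1 = 0.38 × 0.171908 = 0.0653249
  w_2·p_2 = 0.19 × 0.0760994 = 0.0144589
  w_3·p_3 = 0.43 × 0.044866 = 0.0192924
Marginal: 0.0653249 + 0.0144589 + 0.0192924 = 0.0990761
P(Class 2 | x) = 0.0144589 / 0.0990761 ≈ 0.1459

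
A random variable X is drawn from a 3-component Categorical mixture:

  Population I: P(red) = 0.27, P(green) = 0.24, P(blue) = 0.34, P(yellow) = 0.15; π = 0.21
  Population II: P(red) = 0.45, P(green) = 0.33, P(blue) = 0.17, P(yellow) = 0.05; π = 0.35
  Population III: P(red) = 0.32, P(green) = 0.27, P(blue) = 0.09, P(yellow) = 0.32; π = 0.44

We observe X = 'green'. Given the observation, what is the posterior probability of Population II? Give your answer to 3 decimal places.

The responsibility of component k is π_k f_k(x) divided by Σ_j π_j f_j(x).
Evaluate each component's likelihood at the observed value:
  p_I = P(green | comp) = 0.24
  p_II = P(green | comp) = 0.33
  p_III = P(green | comp) = 0.27
Unnormalised posteriors:
  π_I·p_I = 0.21 × 0.24 = 0.0504
  π_II·p_II = 0.35 × 0.33 = 0.1155
  π_III·p_III = 0.44 × 0.27 = 0.1188
Normaliser: 0.0504 + 0.1155 + 0.1188 = 0.2847
So the posterior for Population II is 0.1155 / 0.2847 ≈ 0.406.

0.406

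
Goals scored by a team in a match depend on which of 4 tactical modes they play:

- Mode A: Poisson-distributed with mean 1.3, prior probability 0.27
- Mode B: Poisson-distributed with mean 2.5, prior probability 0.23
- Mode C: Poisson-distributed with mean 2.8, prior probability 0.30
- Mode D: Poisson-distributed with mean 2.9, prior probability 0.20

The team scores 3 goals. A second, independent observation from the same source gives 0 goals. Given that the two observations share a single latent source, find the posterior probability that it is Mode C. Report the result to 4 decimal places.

0.2268

The responsibility of component k is π_k f_k(x) divided by Σ_j π_j f_j(x).
Since both observations come from the same component, the likelihood for component k is f_k(x₁)·f_k(x₂).
  L_A = [e^(−1.3)·1.3^3/3! = 0.0997921] × [0.272532] = 0.0271965
  L_B = [e^(−2.5)·2.5^3/3! = 0.213763] × [0.082085] = 0.0175467
  L_C = [e^(−2.8)·2.8^3/3! = 0.222484] × [0.0608101] = 0.0135293
  L_D = [e^(−2.9)·2.9^3/3! = 0.22366] × [0.0550232] = 0.0123065
Multiply by the mixture weights:
  π_A·L_A = 0.27 × 0.0271965 = 0.00734306
  π_B·L_B = 0.23 × 0.0175467 = 0.00403575
  π_C·L_C = 0.30 × 0.0135293 = 0.00405878
  π_D·L_D = 0.20 × 0.0123065 = 0.0024613
Evidence: 0.00734306 + 0.00403575 + 0.00405878 + 0.0024613 = 0.0178989
P(Mode C | data) = 0.00405878 / 0.0178989 ≈ 0.2268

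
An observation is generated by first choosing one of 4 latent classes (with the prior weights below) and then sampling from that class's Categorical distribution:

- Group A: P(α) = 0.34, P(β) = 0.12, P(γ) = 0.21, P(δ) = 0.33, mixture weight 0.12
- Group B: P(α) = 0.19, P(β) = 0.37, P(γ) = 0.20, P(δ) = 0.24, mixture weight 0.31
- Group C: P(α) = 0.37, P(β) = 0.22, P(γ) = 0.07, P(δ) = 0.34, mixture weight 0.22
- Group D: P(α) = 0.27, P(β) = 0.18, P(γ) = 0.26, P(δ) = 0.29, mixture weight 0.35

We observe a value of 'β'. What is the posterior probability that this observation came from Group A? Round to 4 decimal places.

Apply Bayes' rule: the posterior for each component is proportional to its prior times its likelihood at x.
Categorical probabilities:
  p_A = P(β | comp) = 0.12
  p_B = P(β | comp) = 0.37
  p_C = P(β | comp) = 0.22
  p_D = P(β | comp) = 0.18
Unnormalised posteriors:
  P(Z=A)·p_A = 0.12 × 0.12 = 0.0144
  P(Z=B)·p_B = 0.31 × 0.37 = 0.1147
  P(Z=C)·p_C = 0.22 × 0.22 = 0.0484
  P(Z=D)·p_D = 0.35 × 0.18 = 0.063
Denominator: 0.0144 + 0.1147 + 0.0484 + 0.063 = 0.2405
P(Group A | 'β') = 0.0144 / 0.2405 ≈ 0.0599

0.0599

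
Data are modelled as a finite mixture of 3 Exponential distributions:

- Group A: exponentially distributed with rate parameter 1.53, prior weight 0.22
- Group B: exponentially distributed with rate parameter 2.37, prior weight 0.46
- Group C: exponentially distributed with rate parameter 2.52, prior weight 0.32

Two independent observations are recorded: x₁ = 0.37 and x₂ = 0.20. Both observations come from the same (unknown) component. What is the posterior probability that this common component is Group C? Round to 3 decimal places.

0.353

By Bayes' theorem, P(k | x) = π_k f_k(x) / Σ_j π_j f_j(x).
Since both observations come from the same component, the likelihood for component k is f_k(x₁)·f_k(x₂).
  p_A = [0.868635] × [1.12667] = 0.978666
  p_B = [0.986088] × [1.47534] = 1.45482
  p_C = [0.991892] × [1.52236] = 1.51001
Unnormalised posteriors:
  π_A·p_A = 0.22 × 0.978666 = 0.215307
  π_B·p_B = 0.46 × 1.45482 = 0.669216
  π_C·p_C = 0.32 × 1.51001 = 0.483204
Normaliser: 0.215307 + 0.669216 + 0.483204 = 1.36773
Responsibility of Group C: 0.483204 / 1.36773 ≈ 0.353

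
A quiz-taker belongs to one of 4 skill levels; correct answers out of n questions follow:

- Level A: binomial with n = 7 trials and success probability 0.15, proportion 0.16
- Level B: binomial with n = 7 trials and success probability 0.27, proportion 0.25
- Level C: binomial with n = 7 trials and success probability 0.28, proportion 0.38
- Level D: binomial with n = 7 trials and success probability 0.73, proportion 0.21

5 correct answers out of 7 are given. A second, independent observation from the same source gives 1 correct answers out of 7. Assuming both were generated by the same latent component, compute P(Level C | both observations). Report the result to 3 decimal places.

0.590

P(component k | x) = π_k·f_k(x) / marginal(x), where marginal(x) = Σ_j π_j·f_j(x).
Since both observations come from the same component, the likelihood for component k is f_k(x₁)·f_k(x₂).
  L_A = [0.00115216] × [0.396007] = 0.000456264
  L_B = [0.0160577] × [0.286022] = 0.00459286
  L_C = [0.0187359] × [0.273056] = 0.00511594
  L_D = [0.317367] × [0.00197972] = 0.000628296
Prior × likelihood for each component:
  π_A·L_A = 0.16 × 0.000456264 = 7.30023e-05
  π_B·L_B = 0.25 × 0.00459286 = 0.00114821
  π_C·L_C = 0.38 × 0.00511594 = 0.00194406
  π_D·L_D = 0.21 × 0.000628296 = 0.000131942
Normaliser: 7.30023e-05 + 0.00114821 + 0.00194406 + 0.000131942 = 0.00329722
Responsibility of Level C: 0.00194406 / 0.00329722 ≈ 0.590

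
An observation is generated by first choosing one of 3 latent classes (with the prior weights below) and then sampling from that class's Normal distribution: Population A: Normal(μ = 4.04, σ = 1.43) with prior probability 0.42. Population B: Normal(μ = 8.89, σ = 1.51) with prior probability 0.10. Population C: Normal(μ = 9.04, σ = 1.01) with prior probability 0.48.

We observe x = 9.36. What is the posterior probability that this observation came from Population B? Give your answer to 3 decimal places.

0.122

P(component k | x) = π_k·f_k(x) / marginal(x), where marginal(x) = Σ_j π_j·f_j(x).
Normal densities:
  f_A = 0.000275519
  f_B = 0.251707
  f_C = 0.375657
Weight by the priors:
  π_A·f_A = 0.42 × 0.000275519 = 0.000115718
  π_B·f_B = 0.10 × 0.251707 = 0.0251707
  π_C·f_C = 0.48 × 0.375657 = 0.180315
Denominator: 0.000115718 + 0.0251707 + 0.180315 = 0.205602
Responsibility of Population B: 0.0251707 / 0.205602 ≈ 0.122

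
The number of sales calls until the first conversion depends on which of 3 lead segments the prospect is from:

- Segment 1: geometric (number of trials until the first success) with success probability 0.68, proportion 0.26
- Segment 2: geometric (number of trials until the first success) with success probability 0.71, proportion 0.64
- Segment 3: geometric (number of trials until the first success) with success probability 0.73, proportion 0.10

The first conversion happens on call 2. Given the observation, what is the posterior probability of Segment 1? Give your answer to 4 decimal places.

0.2719

P(component k | x) = π_k·f_k(x) / marginal(x), where marginal(x) = Σ_j π_j·f_j(x).
Geometric probabilities:
  f_1 = 0.2176
  f_2 = 0.2059
  f_3 = 0.1971
Multiply by the mixture weights:
  π_1·f_1 = 0.26 × 0.2176 = 0.056576
  π_2·f_2 = 0.64 × 0.2059 = 0.131776
  π_3·f_3 = 0.10 × 0.1971 = 0.01971
Denominator: 0.056576 + 0.131776 + 0.01971 = 0.208062
So the posterior for Segment 1 is 0.056576 / 0.208062 ≈ 0.2719.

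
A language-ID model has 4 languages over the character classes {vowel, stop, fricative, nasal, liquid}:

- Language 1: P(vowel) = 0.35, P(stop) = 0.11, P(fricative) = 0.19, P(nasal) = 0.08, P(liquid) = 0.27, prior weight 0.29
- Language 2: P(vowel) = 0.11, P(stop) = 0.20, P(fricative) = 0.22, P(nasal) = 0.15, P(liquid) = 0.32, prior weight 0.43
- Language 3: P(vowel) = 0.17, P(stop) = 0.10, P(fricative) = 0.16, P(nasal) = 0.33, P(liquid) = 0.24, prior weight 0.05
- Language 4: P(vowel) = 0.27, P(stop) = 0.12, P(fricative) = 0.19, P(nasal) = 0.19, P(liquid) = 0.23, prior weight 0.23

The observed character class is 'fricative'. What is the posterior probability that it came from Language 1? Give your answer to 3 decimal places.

By Bayes' theorem, P(k | x) = π_k f_k(x) / Σ_j π_j f_j(x).
Evaluate each component's likelihood at the observed value:
  p_1 = P(fricative | comp) = 0.19
  p_2 = P(fricative | comp) = 0.22
  p_3 = P(fricative | comp) = 0.16
  p_4 = P(fricative | comp) = 0.19
Weight by the priors:
  π_1·p_1 = 0.29 × 0.19 = 0.0551
  π_2·p_2 = 0.43 × 0.22 = 0.0946
  π_3·p_3 = 0.05 × 0.16 = 0.008
  π_4·p_4 = 0.23 × 0.19 = 0.0437
Sum: 0.0551 + 0.0946 + 0.008 + 0.0437 = 0.2014
P(Language 1 | the observation) ≈ 0.274

0.274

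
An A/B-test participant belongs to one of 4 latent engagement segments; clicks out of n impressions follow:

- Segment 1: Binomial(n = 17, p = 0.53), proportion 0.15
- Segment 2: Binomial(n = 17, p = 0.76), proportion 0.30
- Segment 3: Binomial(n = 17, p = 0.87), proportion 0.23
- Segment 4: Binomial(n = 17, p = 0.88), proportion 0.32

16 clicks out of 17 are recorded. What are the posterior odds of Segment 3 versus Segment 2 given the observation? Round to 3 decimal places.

3.611

Since P(k|x) ∝ P(Z=k) f_k(x), the posterior odds are P(Z=i) f_i(x) / (P(Z=j) f_j(x)).
Component likelihoods at x = 16 clicks out of 17:
  L_1 = C(17,16)·0.53^16·0.47^1 = 17·3.87627e-05·0.47 = 0.000309714
  L_2 = C(17,16)·0.76^16·0.24^1 = 17·0.0123885·0.24 = 0.0505449
  L_3 = C(17,16)·0.87^16·0.13^1 = 17·0.107723·0.13 = 0.238068
  L_4 = C(17,16)·0.88^16·0.12^1 = 17·0.129337·0.12 = 0.263847
Posterior odds = (P(Z=3)·L_3) / (P(Z=2)·L_2) = (0.23·0.238068) / (0.30·0.0505449) = 0.0547556 / 0.0151635 ≈ 3.611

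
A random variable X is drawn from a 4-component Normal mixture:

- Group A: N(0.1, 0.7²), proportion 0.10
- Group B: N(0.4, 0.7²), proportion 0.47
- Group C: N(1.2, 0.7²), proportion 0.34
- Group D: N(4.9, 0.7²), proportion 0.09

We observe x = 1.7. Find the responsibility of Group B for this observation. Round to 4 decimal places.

0.2363

P(component k | x) = π_k·f_k(x) / marginal(x), where marginal(x) = Σ_j π_j·f_j(x).
Component likelihoods at x = 1.7:
  p_A = (1/(0.7·√(2π)))·exp(−(1.7−0.1)²/(2·0.7²)) = 0.569918·exp(-2.61224) = 0.0418147
  p_B = (1/(0.7·√(2π)))·exp(−(1.7−0.4)²/(2·0.7²)) = 0.569918·exp(-1.72449) = 0.101596
  p_C = (1/(0.7·√(2π)))·exp(−(1.7−1.2)²/(2·0.7²)) = 0.569918·exp(-0.25510) = 0.441593
  p_D = (1/(0.7·√(2π)))·exp(−(1.7−4.9)²/(2·0.7²)) = 0.569918·exp(-10.44898) = 1.6515e-05
Unnormalised posteriors:
  π_A·p_A = 0.10 × 0.0418147 = 0.00418147
  π_B·p_B = 0.47 × 0.101596 = 0.04775
  π_C·p_C = 0.34 × 0.441593 = 0.150142
  π_D·p_D = 0.09 × 1.6515e-05 = 1.48635e-06
Evidence: 0.00418147 + 0.04775 + 0.150142 + 1.48635e-06 = 0.202075
So the posterior for Group B is 0.04775 / 0.202075 ≈ 0.2363.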